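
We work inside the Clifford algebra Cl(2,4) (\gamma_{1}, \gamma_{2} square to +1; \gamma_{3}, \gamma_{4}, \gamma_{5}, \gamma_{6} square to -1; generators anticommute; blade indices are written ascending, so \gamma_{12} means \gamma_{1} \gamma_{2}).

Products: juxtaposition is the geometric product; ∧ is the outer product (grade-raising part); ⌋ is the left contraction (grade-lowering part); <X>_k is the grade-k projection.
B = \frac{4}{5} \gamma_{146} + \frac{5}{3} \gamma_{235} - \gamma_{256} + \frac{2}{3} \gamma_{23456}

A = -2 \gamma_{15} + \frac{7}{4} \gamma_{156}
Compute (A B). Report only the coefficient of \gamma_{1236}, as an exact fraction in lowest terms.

step 1: \frac{7}{4} \gamma_{12} - \frac{7}{5} \gamma_{45} + \frac{10}{3} \gamma_{123} + 2 \gamma_{126} - \frac{8}{5} \gamma_{456} - \frac{7}{6} \gamma_{1234} + \frac{35}{12} \gamma_{1236} - \frac{4}{3} \gamma_{12346}
Answer: \frac{35}{12}


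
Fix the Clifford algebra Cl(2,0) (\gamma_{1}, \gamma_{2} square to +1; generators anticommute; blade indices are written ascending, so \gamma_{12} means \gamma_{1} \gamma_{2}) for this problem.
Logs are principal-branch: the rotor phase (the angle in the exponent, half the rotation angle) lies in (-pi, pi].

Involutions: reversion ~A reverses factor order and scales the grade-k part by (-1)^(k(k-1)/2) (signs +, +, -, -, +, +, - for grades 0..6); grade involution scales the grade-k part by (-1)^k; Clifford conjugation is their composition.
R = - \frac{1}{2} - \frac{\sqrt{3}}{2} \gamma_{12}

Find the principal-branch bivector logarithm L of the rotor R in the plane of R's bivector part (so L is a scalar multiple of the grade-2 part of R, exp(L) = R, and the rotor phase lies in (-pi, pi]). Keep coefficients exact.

The scalar part of R is - \frac{1}{2}, which fixes the principal-branch rotor phase; the unit plane is then the bivector part divided by the sine of that phase, and L is that plane scaled by the phase.
Concretely: cos(phase) = - \frac{1}{2} gives phase = ±\frac{2 \pi}{3}, and since phase/sin(phase) is even the sign is immaterial: L = (phase/sin(phase)) * <R>_2 = (\frac{4 \sqrt{3} \pi}{9}) * <R>_2.
Answer: - \frac{2 \pi}{3} \gamma_{12}


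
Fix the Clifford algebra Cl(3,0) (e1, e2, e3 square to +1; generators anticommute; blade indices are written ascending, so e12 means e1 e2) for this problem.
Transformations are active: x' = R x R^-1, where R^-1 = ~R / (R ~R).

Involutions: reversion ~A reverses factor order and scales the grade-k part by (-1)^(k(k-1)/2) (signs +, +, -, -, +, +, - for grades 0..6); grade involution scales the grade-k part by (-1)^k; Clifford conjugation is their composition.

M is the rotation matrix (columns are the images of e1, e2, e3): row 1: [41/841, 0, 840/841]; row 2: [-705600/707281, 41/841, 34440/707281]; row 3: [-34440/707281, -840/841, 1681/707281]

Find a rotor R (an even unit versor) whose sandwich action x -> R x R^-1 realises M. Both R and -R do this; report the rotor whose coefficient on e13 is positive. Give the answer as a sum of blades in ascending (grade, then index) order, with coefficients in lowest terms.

Method: write R = a + b12*e12 + b13*e13 + b23*e23 with a^2 + b12^2 + b13^2 + b23^2 = 1 (so R^-1 = ~R). Expanding the columns R e_j ~R gives tr M = 4a^2 - 1 and, from the antisymmetric part, M21 - M12 = -4a*b12, M13 - M31 = 4a*b13, M32 - M23 = -4a*b23.
Here tr M = 70643/707281, so a^2 = (1 + tr M)/4 = 194481/707281 and a = ±441/841. Taking a = 441/841: M21 - M12 = -705600/707281, M13 - M31 = 740880/707281, M32 - M23 = -740880/707281, giving b12 = 400/841, b13 = 420/841, b23 = 420/841, i.e. R = 441/841 + 400/841*e12 + 420/841*e13 + 420/841*e23.
Its e13 coefficient is already positive.
Answer: 441/841 + 400/841*e12 + 420/841*e13 + 420/841*e23. Sheet selection: the two-to-one cover makes ±R indistinguishable at the matrix level (trace 70643/707281), so uniqueness comes from the required sign on e13.


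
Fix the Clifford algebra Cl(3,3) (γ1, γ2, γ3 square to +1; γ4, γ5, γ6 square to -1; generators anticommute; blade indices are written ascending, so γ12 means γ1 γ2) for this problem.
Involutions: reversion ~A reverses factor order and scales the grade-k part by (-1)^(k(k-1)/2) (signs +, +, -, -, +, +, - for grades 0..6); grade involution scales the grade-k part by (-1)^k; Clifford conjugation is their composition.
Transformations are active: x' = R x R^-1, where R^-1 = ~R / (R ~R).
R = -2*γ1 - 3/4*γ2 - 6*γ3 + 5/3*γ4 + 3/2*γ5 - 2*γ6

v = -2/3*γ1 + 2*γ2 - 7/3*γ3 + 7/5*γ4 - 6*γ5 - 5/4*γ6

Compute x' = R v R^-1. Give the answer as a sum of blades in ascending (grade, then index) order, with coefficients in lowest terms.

~R = -2*γ1 - 3/4*γ2 - 6*γ3 + 5/3*γ4 + 3/2*γ5 - 2*γ6, and R ~R = 4541/144, so R^-1 = ~R / (4541/144).
R v = 18 - 9/2*γ12 + 2/3*γ13 - 76/45*γ14 + 13*γ15 + 7/6*γ16 + 55/4*γ23 - 263/60*γ24 + 3/2*γ25 + 79/16*γ26 - 203/45*γ34 + 79/2*γ35 + 17/6*γ36 - 121/10*γ45 + 43/60*γ46 - 111/8*γ56
Answer: -22022/13623*γ1 - 12970/4541*γ2 - 61525/13623*γ3 + 11413/22705*γ4 + 35022/4541*γ5 - 18767/18164*γ6


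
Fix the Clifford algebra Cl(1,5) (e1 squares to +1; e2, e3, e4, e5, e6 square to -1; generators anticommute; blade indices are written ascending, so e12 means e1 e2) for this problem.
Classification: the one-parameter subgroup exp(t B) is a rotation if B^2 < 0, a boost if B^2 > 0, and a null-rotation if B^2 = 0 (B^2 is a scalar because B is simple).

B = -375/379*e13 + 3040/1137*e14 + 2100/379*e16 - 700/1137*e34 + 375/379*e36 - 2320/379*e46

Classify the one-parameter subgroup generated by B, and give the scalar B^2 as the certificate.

B^2 term by term: the squares give (-375/379)^2*(e13)^2 + (3040/1137)^2*(e14)^2 + (2100/379)^2*(e16)^2 + (-700/1137)^2*(e34)^2 + (375/379)^2*(e36)^2 + (-2320/379)^2*(e46)^2 = 140625/143641*(+1) + 9241600/1292769*(+1) + 4410000/143641*(+1) + 490000/1292769*(-1) + 140625/143641*(-1) + 5382400/143641*(-1) = 0 (each basis 2-blade squares to minus the product of its generators' squares); cross terms between blades sharing an index anticommute and cancel; the commuting (index-disjoint) pairs give grade-4 terms 2*c*c'*(blade product), which cancel blade by blade — e1346: 1740000/143641 - 760000/143641 - 980000/143641 = 0 — confirming B is simple. So B^2 = 0.
Answer: null-rotation, certificate B^2 = 0. No conjugation can change B^2 = 0; the sign gives the class.


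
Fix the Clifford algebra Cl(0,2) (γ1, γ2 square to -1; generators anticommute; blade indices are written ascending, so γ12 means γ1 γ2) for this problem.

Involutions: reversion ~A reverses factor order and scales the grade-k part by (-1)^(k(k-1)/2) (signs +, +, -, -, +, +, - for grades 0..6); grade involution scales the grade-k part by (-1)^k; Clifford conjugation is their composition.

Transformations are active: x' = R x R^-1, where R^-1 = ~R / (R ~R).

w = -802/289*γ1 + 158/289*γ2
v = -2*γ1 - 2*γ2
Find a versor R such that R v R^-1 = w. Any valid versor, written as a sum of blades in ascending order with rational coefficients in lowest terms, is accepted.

Why this works: both vectors square to -8, so q(v) = q(w) and R = v + w = -1380/289*γ1 - 420/289*γ2 carries v to w — its own direction survives, the complement (v - w)/2 flips.
Answer: -1380/289*γ1 - 420/289*γ2


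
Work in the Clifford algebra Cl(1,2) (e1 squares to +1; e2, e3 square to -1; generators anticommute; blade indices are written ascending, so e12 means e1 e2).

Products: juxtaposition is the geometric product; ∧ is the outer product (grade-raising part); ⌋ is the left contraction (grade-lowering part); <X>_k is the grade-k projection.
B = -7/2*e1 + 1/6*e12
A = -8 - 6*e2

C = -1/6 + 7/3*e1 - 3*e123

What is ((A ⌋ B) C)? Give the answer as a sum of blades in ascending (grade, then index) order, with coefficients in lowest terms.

step 1: 27*e1 - 4/3*e12
step 2: 63 - 9/2*e1 + 28/9*e2 + 4*e3 + 2/9*e12 - 81*e23
Answer: 63 - 9/2*e1 + 28/9*e2 + 4*e3 + 2/9*e12 - 81*e23


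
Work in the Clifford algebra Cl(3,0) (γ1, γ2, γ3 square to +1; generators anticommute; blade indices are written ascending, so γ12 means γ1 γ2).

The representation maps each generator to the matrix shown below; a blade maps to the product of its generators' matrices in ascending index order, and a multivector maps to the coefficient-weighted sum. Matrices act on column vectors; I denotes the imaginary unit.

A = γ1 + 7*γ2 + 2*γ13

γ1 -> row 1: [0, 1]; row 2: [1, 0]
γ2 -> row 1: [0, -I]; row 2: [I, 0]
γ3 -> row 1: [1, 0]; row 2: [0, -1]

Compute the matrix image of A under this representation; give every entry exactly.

Bivector images (products of the table entries): rho(γ13) = rho(γ1)rho(γ3) = row 1: [0, -1]; row 2: [1, 0].
M = (1)*rho(γ1) + (7)*rho(γ2) + (2)*rho(γ13), summed entrywise:
Answer: row 1: [0, -1 - 7*I]; row 2: [3 + 7*I, 0]


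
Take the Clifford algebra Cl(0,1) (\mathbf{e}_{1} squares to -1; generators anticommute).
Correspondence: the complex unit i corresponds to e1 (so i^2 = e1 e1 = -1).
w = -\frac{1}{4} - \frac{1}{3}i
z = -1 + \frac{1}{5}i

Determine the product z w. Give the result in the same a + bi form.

In blades: z = -1 + \frac{1}{5} e_{1}, w = -\frac{1}{4} - \frac{1}{3} e_{1}.
Distribute z over w term by term (generator squares from the signature, products reordered to ascending indices): (-1)*w = \frac{1}{4} + \frac{1}{3} e_{1}; (\frac{1}{5} e_{1})*w = \frac{1}{15} - \frac{1}{20} e_{1}.
Sum: \frac{19}{60} + \frac{17}{60} e_{1}; translating back through the correspondence:
Answer: \frac{19}{60} + \frac{17}{60}i


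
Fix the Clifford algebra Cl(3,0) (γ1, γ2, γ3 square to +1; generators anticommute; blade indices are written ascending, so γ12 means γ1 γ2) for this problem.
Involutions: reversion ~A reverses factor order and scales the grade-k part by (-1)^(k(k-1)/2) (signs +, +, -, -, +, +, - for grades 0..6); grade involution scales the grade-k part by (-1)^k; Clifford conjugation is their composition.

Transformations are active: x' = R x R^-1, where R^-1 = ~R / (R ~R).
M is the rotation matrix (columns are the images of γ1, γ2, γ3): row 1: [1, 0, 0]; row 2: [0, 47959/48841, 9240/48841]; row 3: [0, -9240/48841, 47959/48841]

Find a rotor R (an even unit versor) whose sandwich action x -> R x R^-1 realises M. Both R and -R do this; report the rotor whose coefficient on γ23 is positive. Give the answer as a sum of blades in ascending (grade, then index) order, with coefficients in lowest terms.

Method: write R = a + b12*γ12 + b13*γ13 + b23*γ23 with a^2 + b12^2 + b13^2 + b23^2 = 1 (so R^-1 = ~R). Expanding the columns R e_j ~R gives tr M = 4a^2 - 1 and, from the antisymmetric part, M21 - M12 = -4a*b12, M13 - M31 = 4a*b13, M32 - M23 = -4a*b23.
Here tr M = 144759/48841, so a^2 = (1 + tr M)/4 = 48400/48841 and a = ±220/221. Taking a = 220/221: M21 - M12 = 0, M13 - M31 = 0, M32 - M23 = -18480/48841, giving b12 = 0, b13 = 0, b23 = 21/221, i.e. R = 220/221 + 21/221*γ23.
Its γ23 coefficient is already positive.
Answer: 220/221 + 21/221*γ23. Note: both R and -R realise this M (trace 144759/48841); the covering map identifies them, and the γ23-coefficient sign is the tie-breaker.


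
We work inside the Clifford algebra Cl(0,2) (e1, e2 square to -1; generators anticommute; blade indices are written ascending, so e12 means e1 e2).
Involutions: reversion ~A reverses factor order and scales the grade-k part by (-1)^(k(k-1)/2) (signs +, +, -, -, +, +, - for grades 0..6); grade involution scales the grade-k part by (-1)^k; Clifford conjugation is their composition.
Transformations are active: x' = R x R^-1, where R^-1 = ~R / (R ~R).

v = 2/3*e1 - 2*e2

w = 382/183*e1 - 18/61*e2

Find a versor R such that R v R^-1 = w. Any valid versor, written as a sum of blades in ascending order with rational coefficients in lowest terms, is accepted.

Here q(v) = q(w) = -40/9; the classical choice R = v + w = 168/61*e1 - 140/61*e2 then realises v -> w under the sandwich.
Answer: 168/61*e1 - 140/61*e2


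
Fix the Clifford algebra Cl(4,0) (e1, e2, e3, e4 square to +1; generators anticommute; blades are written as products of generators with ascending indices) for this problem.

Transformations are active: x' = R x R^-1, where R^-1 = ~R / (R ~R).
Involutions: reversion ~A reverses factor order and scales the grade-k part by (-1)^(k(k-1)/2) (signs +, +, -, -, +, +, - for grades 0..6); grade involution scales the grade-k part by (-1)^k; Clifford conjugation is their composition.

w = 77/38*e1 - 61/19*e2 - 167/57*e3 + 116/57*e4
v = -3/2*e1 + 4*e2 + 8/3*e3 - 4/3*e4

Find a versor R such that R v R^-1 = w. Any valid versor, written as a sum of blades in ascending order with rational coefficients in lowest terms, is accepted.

Take R = v + w = 10/19*e1 + 15/19*e2 - 5/19*e3 + 40/57*e4. Because q(v) = q(w) = 977/36, conjugation by R sends v exactly to w.
Answer: 10/19*e1 + 15/19*e2 - 5/19*e3 + 40/57*e4


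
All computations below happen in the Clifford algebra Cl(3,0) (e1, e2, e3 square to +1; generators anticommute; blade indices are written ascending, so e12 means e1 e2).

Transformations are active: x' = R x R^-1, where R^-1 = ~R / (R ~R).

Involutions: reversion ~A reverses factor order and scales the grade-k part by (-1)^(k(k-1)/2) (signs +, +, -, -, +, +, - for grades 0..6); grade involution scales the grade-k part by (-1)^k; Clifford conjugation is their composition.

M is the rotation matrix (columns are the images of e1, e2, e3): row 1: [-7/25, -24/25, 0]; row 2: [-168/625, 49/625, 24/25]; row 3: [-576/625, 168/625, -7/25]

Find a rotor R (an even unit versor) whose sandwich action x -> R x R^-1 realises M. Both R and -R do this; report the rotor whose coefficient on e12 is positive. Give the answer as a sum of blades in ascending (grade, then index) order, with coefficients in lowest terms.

Method: write R = a + b12*e12 + b13*e13 + b23*e23 with a^2 + b12^2 + b13^2 + b23^2 = 1 (so R^-1 = ~R). Expanding the columns R e_j ~R gives tr M = 4a^2 - 1 and, from the antisymmetric part, M21 - M12 = -4a*b12, M13 - M31 = 4a*b13, M32 - M23 = -4a*b23.
Here tr M = -301/625, so a^2 = (1 + tr M)/4 = 81/625 and a = ±9/25. Taking a = 9/25: M21 - M12 = 432/625, M13 - M31 = 576/625, M32 - M23 = -432/625, giving b12 = -12/25, b13 = 16/25, b23 = 12/25, i.e. R = 9/25 - 12/25*e12 + 16/25*e13 + 12/25*e23.
Its e12 coefficient is negative, so report the other preimage -R.
Answer: -9/25 + 12/25*e12 - 16/25*e13 - 12/25*e23. Note: both R and -R realise this M (trace -301/625); the covering map identifies them, and the e12-coefficient sign is the tie-breaker.


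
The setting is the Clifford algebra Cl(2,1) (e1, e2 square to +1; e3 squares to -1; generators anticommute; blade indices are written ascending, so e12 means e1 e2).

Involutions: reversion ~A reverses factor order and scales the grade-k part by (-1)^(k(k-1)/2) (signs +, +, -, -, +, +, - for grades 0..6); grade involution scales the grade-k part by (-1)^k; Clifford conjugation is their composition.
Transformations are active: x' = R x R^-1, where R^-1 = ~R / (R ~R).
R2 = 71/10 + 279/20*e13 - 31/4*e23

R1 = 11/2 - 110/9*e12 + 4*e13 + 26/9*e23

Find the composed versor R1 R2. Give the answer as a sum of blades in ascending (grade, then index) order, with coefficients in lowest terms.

Distribute over the terms of R2 (each basis-blade product reordered to ascending indices, repeated generators contracted through their squares):
R1 (71/10) = 781/20 - 781/9*e12 + 142/5*e13 + 923/45*e23
R1 (279/20*e13) = 279/5 - 403/10*e12 + 3069/40*e13 + 341/2*e23
R1 (-31/4*e23) = -403/18 - 31*e12 + 1705/18*e13 - 341/8*e23
Summing the partial products and collecting blades:
Answer: 13043/180 - 14227/90*e12 + 14389/72*e13 + 53419/360*e23


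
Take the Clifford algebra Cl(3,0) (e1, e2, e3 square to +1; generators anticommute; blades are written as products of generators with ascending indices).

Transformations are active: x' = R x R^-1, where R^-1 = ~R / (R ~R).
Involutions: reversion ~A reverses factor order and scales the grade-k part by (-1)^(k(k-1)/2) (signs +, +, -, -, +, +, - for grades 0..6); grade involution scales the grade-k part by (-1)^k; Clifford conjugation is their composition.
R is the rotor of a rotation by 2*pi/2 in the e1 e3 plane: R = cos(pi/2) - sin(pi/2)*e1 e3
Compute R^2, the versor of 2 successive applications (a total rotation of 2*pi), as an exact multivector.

Half-angle bookkeeping: 2 applications in e1 e3 add up to rotor phase 2*pi/2 = pi, so R^2 = cos(pi) - sin(pi)*e1 e3.
cos(pi) = -1 and sin(pi) = 0, so R^2 = -1. The total rotation 2*pi is 1 full turn, so every vector returns to itself, yet the rotor is -1, on the OTHER sheet of the double cover (an odd number of 2*pi turns).
Answer: -1


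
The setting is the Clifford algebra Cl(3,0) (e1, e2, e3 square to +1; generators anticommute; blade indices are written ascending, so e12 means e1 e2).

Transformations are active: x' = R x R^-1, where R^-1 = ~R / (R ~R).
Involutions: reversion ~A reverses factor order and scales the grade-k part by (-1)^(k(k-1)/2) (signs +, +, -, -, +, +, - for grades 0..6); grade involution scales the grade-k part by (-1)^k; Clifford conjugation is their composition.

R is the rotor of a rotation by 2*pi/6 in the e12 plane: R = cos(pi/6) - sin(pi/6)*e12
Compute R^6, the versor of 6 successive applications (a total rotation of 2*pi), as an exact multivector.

Because a rotor carries half the rotation angle, composing 6 copies of this e12-plane rotor multiplies the phase: 6*(pi/6) = pi, hence R^6 = cos(pi) - sin(pi)*e12.
cos(pi) = -1 and sin(pi) = 0, so R^6 = -1. The total rotation 2*pi is 1 full turn, so every vector returns to itself, yet the rotor is -1, on the OTHER sheet of the double cover (an odd number of 2*pi turns).
Answer: -1


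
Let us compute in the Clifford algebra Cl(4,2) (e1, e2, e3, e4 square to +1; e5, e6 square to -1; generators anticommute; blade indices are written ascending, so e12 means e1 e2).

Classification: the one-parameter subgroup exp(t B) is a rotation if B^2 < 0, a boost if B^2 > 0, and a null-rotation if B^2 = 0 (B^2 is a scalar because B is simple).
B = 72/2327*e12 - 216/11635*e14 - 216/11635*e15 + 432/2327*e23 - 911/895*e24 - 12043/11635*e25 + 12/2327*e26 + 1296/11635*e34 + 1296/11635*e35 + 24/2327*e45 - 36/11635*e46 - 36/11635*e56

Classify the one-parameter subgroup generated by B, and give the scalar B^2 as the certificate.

B^2 term by term: the squares give (72/2327)^2*(e12)^2 + (-216/11635)^2*(e14)^2 + (-216/11635)^2*(e15)^2 + (432/2327)^2*(e23)^2 + (-911/895)^2*(e24)^2 + (-12043/11635)^2*(e25)^2 + (12/2327)^2*(e26)^2 + (1296/11635)^2*(e34)^2 + (1296/11635)^2*(e35)^2 + (24/2327)^2*(e45)^2 + (-36/11635)^2*(e46)^2 + (-36/11635)^2*(e56)^2 = 5184/5414929*(-1) + 46656/135373225*(-1) + 46656/135373225*(+1) + 186624/5414929*(-1) + 829921/801025*(-1) + 145033849/135373225*(+1) + 144/5414929*(+1) + 1679616/135373225*(-1) + 1679616/135373225*(+1) + 576/5414929*(+1) + 1296/135373225*(+1) + 1296/135373225*(-1) = 0 (each basis 2-blade squares to minus the product of its generators' squares); cross terms between blades sharing an index anticommute and cancel; the commuting (index-disjoint) pairs give grade-4 terms 2*c*c'*(blade product), which cancel blade by blade — e1234: 186624/27074645 - 186624/27074645 = 0; e1235: 186624/27074645 - 186624/27074645 = 0; e1245: 3456/5414929 - 5202576/135373225 + 393552/10413325 = 0; e1246: -5184/27074645 + 5184/27074645 = 0; e1256: -5184/27074645 + 5184/27074645 = 0; e1345: 559872/135373225 - 559872/135373225 = 0; e1456: 15552/135373225 - 15552/135373225 = 0; e2345: 20736/5414929 + 2361312/10413325 - 31215456/135373225 = 0; e2346: -31104/27074645 + 31104/27074645 = 0; e2356: -31104/27074645 + 31104/27074645 = 0; e2456: 65592/10413325 - 867096/135373225 + 576/5414929 = 0; e3456: -93312/135373225 + 93312/135373225 = 0 — confirming B is simple. So B^2 = 0.
Answer: null-rotation, certificate B^2 = 0. The invariant at work: B^2 = 0 is unchanged by conjugation, hence its sign classifies the subgroup whatever basis B is written in.


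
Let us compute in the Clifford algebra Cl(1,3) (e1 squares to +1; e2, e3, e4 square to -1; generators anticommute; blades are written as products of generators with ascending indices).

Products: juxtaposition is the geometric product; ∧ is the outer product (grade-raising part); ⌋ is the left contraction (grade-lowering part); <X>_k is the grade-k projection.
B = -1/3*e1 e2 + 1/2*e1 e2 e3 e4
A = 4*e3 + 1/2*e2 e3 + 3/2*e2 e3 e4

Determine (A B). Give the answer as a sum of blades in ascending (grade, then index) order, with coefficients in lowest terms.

step 1: -3/4*e1 - 1/6*e1 e3 - 1/4*e1 e4 - 4/3*e1 e2 e3 - 2*e1 e2 e4 - 1/2*e1 e3 e4
Answer: -3/4*e1 - 1/6*e1 e3 - 1/4*e1 e4 - 4/3*e1 e2 e3 - 2*e1 e2 e4 - 1/2*e1 e3 e4


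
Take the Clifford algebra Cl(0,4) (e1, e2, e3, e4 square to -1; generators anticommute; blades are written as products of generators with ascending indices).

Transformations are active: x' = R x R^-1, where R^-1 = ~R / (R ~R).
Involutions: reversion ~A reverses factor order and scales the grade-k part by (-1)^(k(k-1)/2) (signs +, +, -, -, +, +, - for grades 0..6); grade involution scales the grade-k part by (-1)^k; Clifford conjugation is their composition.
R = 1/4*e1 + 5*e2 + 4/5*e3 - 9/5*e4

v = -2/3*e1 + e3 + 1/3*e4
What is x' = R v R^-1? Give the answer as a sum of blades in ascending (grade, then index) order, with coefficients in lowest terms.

~R = 1/4*e1 + 5*e2 + 4/5*e3 - 9/5*e4, and R ~R = -11577/400, so R^-1 = ~R / (-11577/400).
R v = -1/30 + 10/3*e1 e2 + 47/60*e1 e3 - 67/60*e1 e4 + 5*e2 e3 + 5/3*e2 e4 + 31/15*e3 e4
Answer: 23174/34731*e1 + 400/34731*e2 - 34667/34731*e3 - 3907/11577*e4


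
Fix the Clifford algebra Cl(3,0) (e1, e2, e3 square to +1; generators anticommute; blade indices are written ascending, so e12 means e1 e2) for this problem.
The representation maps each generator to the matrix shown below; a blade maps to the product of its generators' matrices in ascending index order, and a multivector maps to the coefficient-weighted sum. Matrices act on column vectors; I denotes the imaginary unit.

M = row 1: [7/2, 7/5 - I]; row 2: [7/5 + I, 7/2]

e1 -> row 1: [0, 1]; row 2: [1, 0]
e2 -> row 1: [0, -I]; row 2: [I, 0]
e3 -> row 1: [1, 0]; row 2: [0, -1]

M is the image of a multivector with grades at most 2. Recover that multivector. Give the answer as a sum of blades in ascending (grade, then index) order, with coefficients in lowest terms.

Method: 1, rho(e1), rho(e2), rho(e3) form a trace-orthogonal basis of the 2x2 complex matrices (tr(X Y) = 2 if X = Y, else 0), so M = m0*1 + m1*rho(e1) + m2*rho(e2) + m3*rho(e3) with m0 = tr(M)/2 = 7/2, m1 = tr(M rho(e1))/2 = 7/5, m2 = tr(M rho(e2))/2 = 1, m3 = tr(M rho(e3))/2 = 0.
Multiplying table entries, the bivector images are rho(e12) = I*rho(e3), rho(e13) = -I*rho(e2), rho(e23) = I*rho(e1); with real blade coefficients the real parts of m0..m3 are the coefficients of 1, e1, e2, e3 and the imaginary parts give the bivectors (e23: Im m1, e13: -Im m2, e12: Im m3).
Answer: 7/2 + 7/5*e1 + e2


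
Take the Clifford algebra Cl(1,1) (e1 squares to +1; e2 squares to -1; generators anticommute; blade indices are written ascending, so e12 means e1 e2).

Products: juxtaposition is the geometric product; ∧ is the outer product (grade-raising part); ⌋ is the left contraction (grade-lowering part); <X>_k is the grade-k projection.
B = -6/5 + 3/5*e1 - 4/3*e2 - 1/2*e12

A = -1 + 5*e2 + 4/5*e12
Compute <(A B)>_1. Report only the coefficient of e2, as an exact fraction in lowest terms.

step 1: 112/15 - 61/30*e1 - 386/75*e2 - 173/50*e12
step 2: -61/30*e1 - 386/75*e2
Answer: -386/75


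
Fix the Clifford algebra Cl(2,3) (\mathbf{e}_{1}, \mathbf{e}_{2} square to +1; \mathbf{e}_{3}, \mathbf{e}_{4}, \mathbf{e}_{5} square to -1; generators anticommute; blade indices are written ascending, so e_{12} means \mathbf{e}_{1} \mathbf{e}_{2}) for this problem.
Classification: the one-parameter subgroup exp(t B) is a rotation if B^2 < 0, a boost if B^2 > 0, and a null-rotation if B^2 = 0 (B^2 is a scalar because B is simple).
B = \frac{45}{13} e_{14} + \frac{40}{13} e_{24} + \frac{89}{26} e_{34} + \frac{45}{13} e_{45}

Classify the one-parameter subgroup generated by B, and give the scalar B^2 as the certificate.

B^2 term by term: the squares give (\frac{45}{13})^2*(e_{14})^2 + (\frac{40}{13})^2*(e_{24})^2 + (\frac{89}{26})^2*(e_{34})^2 + (\frac{45}{13})^2*(e_{45})^2 = \frac{2025}{169}*(+1) + \frac{1600}{169}*(+1) + \frac{7921}{676}*(-1) + \frac{2025}{169}*(-1) = -\frac{9}{4} (each basis 2-blade squares to minus the product of its generators' squares); cross terms between blades sharing an index anticommute and cancel. So B^2 = -\frac{9}{4}.
Answer: rotation, certificate B^2 = -\frac{9}{4}. The class reads off the invariant scalar -\frac{9}{4} directly.


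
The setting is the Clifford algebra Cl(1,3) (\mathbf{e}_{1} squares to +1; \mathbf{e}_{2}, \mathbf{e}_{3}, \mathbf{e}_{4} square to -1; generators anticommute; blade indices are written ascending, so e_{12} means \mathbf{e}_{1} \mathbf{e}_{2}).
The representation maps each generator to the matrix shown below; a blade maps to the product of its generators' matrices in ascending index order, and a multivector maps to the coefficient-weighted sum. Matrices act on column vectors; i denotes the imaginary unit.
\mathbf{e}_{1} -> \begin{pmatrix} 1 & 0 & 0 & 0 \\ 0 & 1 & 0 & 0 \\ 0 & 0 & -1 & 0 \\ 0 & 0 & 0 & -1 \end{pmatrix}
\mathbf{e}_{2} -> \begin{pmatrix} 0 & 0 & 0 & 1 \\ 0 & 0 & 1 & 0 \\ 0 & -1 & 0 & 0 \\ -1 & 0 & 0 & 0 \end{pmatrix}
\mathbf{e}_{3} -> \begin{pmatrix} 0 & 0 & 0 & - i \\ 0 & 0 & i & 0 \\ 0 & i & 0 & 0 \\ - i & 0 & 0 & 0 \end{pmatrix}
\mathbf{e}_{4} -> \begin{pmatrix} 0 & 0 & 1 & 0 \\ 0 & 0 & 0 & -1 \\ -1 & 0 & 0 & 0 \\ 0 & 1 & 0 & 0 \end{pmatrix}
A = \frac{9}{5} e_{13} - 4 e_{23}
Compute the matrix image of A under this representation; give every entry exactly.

Bivector images (products of the table entries): rho(e_{13}) = rho(\mathbf{e}_{1})rho(\mathbf{e}_{3}) = \begin{pmatrix} 0 & 0 & 0 & - i \\ 0 & 0 & i & 0 \\ 0 & - i & 0 & 0 \\ i & 0 & 0 & 0 \end{pmatrix}; rho(e_{23}) = rho(\mathbf{e}_{2})rho(\mathbf{e}_{3}) = \begin{pmatrix} - i & 0 & 0 & 0 \\ 0 & i & 0 & 0 \\ 0 & 0 & - i & 0 \\ 0 & 0 & 0 & i \end{pmatrix}.
M = (\frac{9}{5})*rho(e_{13}) + (-4)*rho(e_{23}), summed entrywise:
Answer: \begin{pmatrix} 4 i & 0 & 0 & - \frac{9 i}{5} \\ 0 & - 4 i & \frac{9 i}{5} & 0 \\ 0 & - \frac{9 i}{5} & 4 i & 0 \\ \frac{9 i}{5} & 0 & 0 & - 4 i \end{pmatrix}


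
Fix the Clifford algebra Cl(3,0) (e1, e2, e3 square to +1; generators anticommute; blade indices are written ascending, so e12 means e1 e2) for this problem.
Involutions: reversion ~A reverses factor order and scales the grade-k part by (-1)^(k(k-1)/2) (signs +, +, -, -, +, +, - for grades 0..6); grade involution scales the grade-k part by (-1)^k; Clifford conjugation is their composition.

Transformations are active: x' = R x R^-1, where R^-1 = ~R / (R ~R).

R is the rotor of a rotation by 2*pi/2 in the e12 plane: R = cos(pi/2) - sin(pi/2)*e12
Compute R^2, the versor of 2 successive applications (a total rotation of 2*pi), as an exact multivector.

Half-angle bookkeeping: 2 applications in e12 add up to rotor phase 2*pi/2 = pi, so R^2 = cos(pi) - sin(pi)*e12.
cos(pi) = -1 and sin(pi) = 0, so R^2 = -1. The total rotation 2*pi is 1 full turn, so every vector returns to itself, yet the rotor is -1, on the OTHER sheet of the double cover (an odd number of 2*pi turns).
Answer: -1


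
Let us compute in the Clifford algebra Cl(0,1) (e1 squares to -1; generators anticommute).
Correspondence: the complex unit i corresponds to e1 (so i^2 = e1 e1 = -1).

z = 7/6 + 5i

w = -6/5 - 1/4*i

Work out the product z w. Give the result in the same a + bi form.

In blades: z = 7/6 + 5*e1, w = -6/5 - 1/4*e1.
Distribute z over w term by term (generator squares from the signature, products reordered to ascending indices): (7/6)*w = -7/5 - 7/24*e1; (5*e1)*w = 5/4 - 6*e1.
Sum: -3/20 - 151/24*e1; translating back through the correspondence:
Answer: -3/20 - 151/24*i


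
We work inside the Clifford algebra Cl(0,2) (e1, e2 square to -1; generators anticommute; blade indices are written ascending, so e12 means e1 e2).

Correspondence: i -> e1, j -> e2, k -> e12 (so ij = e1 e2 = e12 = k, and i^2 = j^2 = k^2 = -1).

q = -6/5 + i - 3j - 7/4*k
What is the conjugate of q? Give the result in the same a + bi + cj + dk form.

In blades: q = -6/5 + e1 - 3*e2 - 7/4*e12.
Conjugation here is Clifford conjugation: the scalar is fixed and the grade-1 and grade-2 blades all flip sign, giving -6/5 - e1 + 3*e2 + 7/4*e12; translating back:
Answer: -6/5 - i + 3j + 7/4*k


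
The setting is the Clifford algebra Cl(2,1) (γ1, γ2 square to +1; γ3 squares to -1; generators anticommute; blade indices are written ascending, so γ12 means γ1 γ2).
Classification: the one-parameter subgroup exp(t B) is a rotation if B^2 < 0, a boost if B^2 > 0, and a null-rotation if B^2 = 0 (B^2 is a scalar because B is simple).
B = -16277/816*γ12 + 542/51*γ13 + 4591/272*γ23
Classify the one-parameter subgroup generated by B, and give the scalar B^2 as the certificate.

B^2 term by term: the squares give (-16277/816)^2*(γ12)^2 + (542/51)^2*(γ13)^2 + (4591/272)^2*(γ23)^2 = 264940729/665856*(-1) + 293764/2601*(+1) + 21077281/73984*(+1) = -1/16 (each basis 2-blade squares to minus the product of its generators' squares); cross terms between blades sharing an index anticommute and cancel. So B^2 = -1/16.
Answer: rotation, certificate B^2 = -1/16. Note: conjugating B changes its blade decomposition but never the scalar B^2 = -1/16, whose sign settles the classification.


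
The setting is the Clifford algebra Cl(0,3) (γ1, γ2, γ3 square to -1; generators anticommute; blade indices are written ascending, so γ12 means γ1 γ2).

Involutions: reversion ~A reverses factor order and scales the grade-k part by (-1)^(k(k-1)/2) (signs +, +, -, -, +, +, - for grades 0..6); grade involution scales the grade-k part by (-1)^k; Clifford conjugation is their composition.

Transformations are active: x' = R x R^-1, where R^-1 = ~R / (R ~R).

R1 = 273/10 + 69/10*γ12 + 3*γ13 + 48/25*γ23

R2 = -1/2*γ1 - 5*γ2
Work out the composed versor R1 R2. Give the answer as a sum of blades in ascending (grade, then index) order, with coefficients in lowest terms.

Distribute over the terms of R2 (each basis-blade product reordered to ascending indices, repeated generators contracted through their squares):
R1 (-1/2*γ1) = -273/20*γ1 - 69/20*γ2 - 3/2*γ3 - 24/25*γ123
R1 (-5*γ2) = 69/2*γ1 - 273/2*γ2 - 48/5*γ3 + 15*γ123
Summing the partial products and collecting blades:
Answer: 417/20*γ1 - 2799/20*γ2 - 111/10*γ3 + 351/25*γ123


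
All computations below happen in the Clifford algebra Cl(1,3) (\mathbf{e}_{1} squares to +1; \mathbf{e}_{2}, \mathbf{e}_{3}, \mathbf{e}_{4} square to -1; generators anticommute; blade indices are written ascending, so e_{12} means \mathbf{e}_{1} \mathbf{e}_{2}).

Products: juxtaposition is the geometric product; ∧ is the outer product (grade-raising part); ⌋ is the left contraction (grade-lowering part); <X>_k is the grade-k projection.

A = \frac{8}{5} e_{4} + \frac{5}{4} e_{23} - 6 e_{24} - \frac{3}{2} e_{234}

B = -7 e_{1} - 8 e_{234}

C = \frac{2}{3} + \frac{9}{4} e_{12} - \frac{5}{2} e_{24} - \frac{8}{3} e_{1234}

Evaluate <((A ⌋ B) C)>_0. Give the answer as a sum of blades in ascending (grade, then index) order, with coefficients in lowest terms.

step 1: 12 + 48 e_{3} + 10 e_{4} + \frac{64}{5} e_{23}
step 2: 8 - 25 e_{2} + 32 e_{3} + \frac{20}{3} e_{4} + 27 e_{12} + \frac{144}{5} e_{13} + \frac{512}{15} e_{14} + \frac{128}{15} e_{23} - 30 e_{24} - 32 e_{34} + \frac{244}{3} e_{123} + \frac{301}{2} e_{124} + 120 e_{234} - 32 e_{1234}
step 3: 8
Answer: 8


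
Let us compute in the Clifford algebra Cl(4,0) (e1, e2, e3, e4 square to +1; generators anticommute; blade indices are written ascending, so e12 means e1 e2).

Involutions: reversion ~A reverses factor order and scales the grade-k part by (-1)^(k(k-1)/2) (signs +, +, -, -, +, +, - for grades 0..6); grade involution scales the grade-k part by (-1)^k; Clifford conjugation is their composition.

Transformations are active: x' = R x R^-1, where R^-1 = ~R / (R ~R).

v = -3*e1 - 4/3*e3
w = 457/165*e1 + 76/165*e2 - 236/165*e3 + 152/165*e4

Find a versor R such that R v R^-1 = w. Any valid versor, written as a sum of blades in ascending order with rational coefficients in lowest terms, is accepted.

Construction: equal norms (both 97/9) license R = v + w = -38/165*e1 + 76/165*e2 - 152/55*e3 + 152/165*e4 — nothing changes along that direction, while (v - w)/2 changes sign, so v maps onto w.
Answer: -38/165*e1 + 76/165*e2 - 152/55*e3 + 152/165*e4


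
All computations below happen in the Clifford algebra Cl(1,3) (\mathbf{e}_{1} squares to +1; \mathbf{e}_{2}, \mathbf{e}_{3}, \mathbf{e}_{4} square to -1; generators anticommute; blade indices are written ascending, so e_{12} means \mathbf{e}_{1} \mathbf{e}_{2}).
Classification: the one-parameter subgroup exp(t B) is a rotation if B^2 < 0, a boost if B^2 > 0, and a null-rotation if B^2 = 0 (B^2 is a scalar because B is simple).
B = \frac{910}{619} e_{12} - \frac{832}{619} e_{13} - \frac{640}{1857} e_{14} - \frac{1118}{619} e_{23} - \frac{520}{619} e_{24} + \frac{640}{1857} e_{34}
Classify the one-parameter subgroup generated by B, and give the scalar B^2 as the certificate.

B^2 term by term: the squares give (\frac{910}{619})^2*(e_{12})^2 + (-\frac{832}{619})^2*(e_{13})^2 + (-\frac{640}{1857})^2*(e_{14})^2 + (-\frac{1118}{619})^2*(e_{23})^2 + (-\frac{520}{619})^2*(e_{24})^2 + (\frac{640}{1857})^2*(e_{34})^2 = \frac{828100}{383161}*(+1) + \frac{692224}{383161}*(+1) + \frac{409600}{3448449}*(+1) + \frac{1249924}{383161}*(-1) + \frac{270400}{383161}*(-1) + \frac{409600}{3448449}*(-1) = 0 (each basis 2-blade squares to minus the product of its generators' squares); cross terms between blades sharing an index anticommute and cancel; the commuting (index-disjoint) pairs give grade-4 terms 2*c*c'*(blade product), which cancel blade by blade — e_{1234}: \frac{1164800}{1149483} - \frac{865280}{383161} + \frac{1431040}{1149483} = 0 — confirming B is simple. So B^2 = 0.
Answer: null-rotation, certificate B^2 = 0. Why this suffices: the scalar 0 survives any versor conjugation, so its sign alone determines the class however B is presented.


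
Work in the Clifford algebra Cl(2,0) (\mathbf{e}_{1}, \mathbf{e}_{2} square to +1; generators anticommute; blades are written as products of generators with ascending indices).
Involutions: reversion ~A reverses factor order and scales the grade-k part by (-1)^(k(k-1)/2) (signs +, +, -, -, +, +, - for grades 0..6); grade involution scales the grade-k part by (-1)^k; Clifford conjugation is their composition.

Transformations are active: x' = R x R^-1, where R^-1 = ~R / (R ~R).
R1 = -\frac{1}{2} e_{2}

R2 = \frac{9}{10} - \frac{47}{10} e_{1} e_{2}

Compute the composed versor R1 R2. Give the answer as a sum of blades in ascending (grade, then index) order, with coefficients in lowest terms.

Distribute over the terms of R1 (each basis-blade product reordered to ascending indices, repeated generators contracted through their squares):
(-\frac{1}{2} e_{2}) R2 = -\frac{47}{20} e_{1} - \frac{9}{20} e_{2}
Answer: -\frac{47}{20} e_{1} - \frac{9}{20} e_{2}


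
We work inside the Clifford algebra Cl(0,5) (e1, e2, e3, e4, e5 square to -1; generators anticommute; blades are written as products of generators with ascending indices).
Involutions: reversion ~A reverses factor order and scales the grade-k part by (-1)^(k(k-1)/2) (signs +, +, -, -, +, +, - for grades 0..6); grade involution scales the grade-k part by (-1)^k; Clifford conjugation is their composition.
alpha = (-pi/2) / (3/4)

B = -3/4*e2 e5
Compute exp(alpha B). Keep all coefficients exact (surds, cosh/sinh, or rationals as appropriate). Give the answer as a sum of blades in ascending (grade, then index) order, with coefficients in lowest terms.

B^2 = (-3/4)^2*(e2 e5)^2 = 9/16*(-1) = -9/16 (a basis 2-blade squares to minus the product of its generators' squares).
B^2 = -9/16 — since the square is negative, the closed form is circular: l = 3/4, alpha*l = -pi/2, so exp(alpha B) = cos(-pi/2) + (sin(-pi/2)/(3/4))*B = 0 + (-4/3)*B.
Answer: e2 e5


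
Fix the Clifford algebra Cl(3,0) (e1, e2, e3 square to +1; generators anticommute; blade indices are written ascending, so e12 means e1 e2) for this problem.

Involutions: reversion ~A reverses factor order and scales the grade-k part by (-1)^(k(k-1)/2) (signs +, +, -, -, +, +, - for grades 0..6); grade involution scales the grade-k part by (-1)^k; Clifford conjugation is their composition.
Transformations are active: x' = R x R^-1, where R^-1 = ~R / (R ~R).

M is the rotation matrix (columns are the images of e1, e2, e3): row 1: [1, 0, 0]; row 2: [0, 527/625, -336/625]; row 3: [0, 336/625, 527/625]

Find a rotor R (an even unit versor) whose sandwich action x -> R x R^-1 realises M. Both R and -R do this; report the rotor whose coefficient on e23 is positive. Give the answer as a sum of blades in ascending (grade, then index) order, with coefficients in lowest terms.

Method: write R = a + b12*e12 + b13*e13 + b23*e23 with a^2 + b12^2 + b13^2 + b23^2 = 1 (so R^-1 = ~R). Expanding the columns R e_j ~R gives tr M = 4a^2 - 1 and, from the antisymmetric part, M21 - M12 = -4a*b12, M13 - M31 = 4a*b13, M32 - M23 = -4a*b23.
Here tr M = 1679/625, so a^2 = (1 + tr M)/4 = 576/625 and a = ±24/25. Taking a = 24/25: M21 - M12 = 0, M13 - M31 = 0, M32 - M23 = 672/625, giving b12 = 0, b13 = 0, b23 = -7/25, i.e. R = 24/25 - 7/25*e23.
Its e23 coefficient is negative, so report the other preimage -R.
Answer: -24/25 + 7/25*e23. Uniqueness: Spin(3) -> SO(3) maps R and -R to the same rotation of trace 1679/625; fixing the sign of the e23 coefficient removes the ambiguity.


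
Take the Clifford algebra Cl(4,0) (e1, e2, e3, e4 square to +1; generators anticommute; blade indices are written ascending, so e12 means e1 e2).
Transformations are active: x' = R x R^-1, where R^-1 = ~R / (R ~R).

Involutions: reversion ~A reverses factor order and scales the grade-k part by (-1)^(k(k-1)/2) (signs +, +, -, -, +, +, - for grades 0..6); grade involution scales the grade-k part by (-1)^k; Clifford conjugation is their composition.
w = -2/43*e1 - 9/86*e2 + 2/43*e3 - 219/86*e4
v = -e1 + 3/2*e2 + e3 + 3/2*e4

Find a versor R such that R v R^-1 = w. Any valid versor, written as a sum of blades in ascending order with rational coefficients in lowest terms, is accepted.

Since q(v) = q(w) = 13/2, the sum R = v + w = -45/43*e1 + 60/43*e2 + 45/43*e3 - 45/43*e4 does the job whenever invertible.
Answer: -45/43*e1 + 60/43*e2 + 45/43*e3 - 45/43*e4


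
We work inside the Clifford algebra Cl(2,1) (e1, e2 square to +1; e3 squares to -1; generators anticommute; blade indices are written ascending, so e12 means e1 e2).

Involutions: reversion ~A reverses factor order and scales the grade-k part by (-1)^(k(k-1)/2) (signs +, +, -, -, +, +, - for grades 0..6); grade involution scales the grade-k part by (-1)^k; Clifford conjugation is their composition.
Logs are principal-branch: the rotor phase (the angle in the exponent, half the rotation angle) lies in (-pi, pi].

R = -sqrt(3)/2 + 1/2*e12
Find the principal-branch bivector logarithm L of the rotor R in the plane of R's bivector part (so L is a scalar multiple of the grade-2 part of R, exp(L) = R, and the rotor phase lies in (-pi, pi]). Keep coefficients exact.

The scalar part of R is -sqrt(3)/2, and that scalar determines the rotor phase on the principal branch; recovering the unit plane as bivector-part over sine of the phase gives L = phase * plane.
Concretely: cos(phase) = -sqrt(3)/2 gives phase = ±5*pi/6, and since phase/sin(phase) is even the sign is immaterial: L = (phase/sin(phase)) * <R>_2 = (5*pi/3) * <R>_2.
Answer: 5*pi/6*e12


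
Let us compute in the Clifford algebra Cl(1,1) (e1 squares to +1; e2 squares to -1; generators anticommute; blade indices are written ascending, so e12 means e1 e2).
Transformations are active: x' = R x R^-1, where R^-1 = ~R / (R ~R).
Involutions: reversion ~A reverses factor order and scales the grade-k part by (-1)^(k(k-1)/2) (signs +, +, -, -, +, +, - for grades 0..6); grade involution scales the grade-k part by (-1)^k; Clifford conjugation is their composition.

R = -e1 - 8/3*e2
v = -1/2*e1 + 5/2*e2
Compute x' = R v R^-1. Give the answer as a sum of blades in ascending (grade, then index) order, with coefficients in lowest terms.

~R = -e1 - 8/3*e2, and R ~R = -55/9, so R^-1 = ~R / (-55/9).
R v = 43/6 - 23/6*e12
Answer: 313/110*e1 + 413/110*e2
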